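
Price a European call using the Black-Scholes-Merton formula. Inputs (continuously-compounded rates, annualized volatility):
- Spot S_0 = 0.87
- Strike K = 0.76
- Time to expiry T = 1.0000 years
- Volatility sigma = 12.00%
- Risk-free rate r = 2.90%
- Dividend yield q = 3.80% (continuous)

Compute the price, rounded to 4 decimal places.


Answer: Price = 0.1064

Derivation:
d1 = (ln(S/K) + (r - q + 0.5*sigma^2) * T) / (sigma * sqrt(T)) = 1.11145649
d2 = d1 - sigma * sqrt(T) = 0.99145649
exp(-rT) = 0.97141646; exp(-qT) = 0.96271294
C = S_0 * exp(-qT) * N(d1) - K * exp(-rT) * N(d2)
N(d1) = 0.86681404; N(d2) = 0.83926864
C = 0.8700 * 0.96271294 * 0.86681404 - 0.7600 * 0.97141646 * 0.83926864 = 0.1064


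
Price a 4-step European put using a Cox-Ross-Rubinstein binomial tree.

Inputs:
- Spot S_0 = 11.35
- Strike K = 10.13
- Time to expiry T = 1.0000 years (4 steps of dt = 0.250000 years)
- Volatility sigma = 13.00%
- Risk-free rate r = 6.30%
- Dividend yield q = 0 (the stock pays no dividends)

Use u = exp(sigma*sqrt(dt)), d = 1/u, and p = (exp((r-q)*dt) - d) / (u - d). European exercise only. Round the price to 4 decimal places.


dt = T/N = 0.250000
u = exp(sigma*sqrt(dt)) = 1.067159; d = 1/u = 0.937067
p = (exp((r-q)*dt) - d) / (u - d) = 0.605783
Discount per step: exp(-r*dt) = 0.984373
Stock lattice S(k, i) with i counting down-moves:
  k=0: S(0,0) = 11.3500
  k=1: S(1,0) = 12.1123; S(1,1) = 10.6357
  k=2: S(2,0) = 12.9257; S(2,1) = 11.3500; S(2,2) = 9.9664
  k=3: S(3,0) = 13.7938; S(3,1) = 12.1123; S(3,2) = 10.6357; S(3,3) = 9.3392
  k=4: S(4,0) = 14.7202; S(4,1) = 12.9257; S(4,2) = 11.3500; S(4,3) = 9.9664; S(4,4) = 8.7514
Terminal payoffs V(N, i) = max(K - S_T, 0):
  V(4,0) = 0.000000; V(4,1) = 0.000000; V(4,2) = 0.000000; V(4,3) = 0.163617; V(4,4) = 1.378565
Backward induction: V(k, i) = exp(-r*dt) * [p * V(k+1, i) + (1-p) * V(k+1, i+1)].
  V(3,0) = exp(-r*dt) * [p*0.000000 + (1-p)*0.000000] = 0.000000
  V(3,1) = exp(-r*dt) * [p*0.000000 + (1-p)*0.000000] = 0.000000
  V(3,2) = exp(-r*dt) * [p*0.000000 + (1-p)*0.163617] = 0.063493
  V(3,3) = exp(-r*dt) * [p*0.163617 + (1-p)*1.378565] = 0.632529
  V(2,0) = exp(-r*dt) * [p*0.000000 + (1-p)*0.000000] = 0.000000
  V(2,1) = exp(-r*dt) * [p*0.000000 + (1-p)*0.063493] = 0.024639
  V(2,2) = exp(-r*dt) * [p*0.063493 + (1-p)*0.632529] = 0.283319
  V(1,0) = exp(-r*dt) * [p*0.000000 + (1-p)*0.024639] = 0.009561
  V(1,1) = exp(-r*dt) * [p*0.024639 + (1-p)*0.283319] = 0.124636
  V(0,0) = exp(-r*dt) * [p*0.009561 + (1-p)*0.124636] = 0.054068

Answer: Price = V(0,0) = 0.0541


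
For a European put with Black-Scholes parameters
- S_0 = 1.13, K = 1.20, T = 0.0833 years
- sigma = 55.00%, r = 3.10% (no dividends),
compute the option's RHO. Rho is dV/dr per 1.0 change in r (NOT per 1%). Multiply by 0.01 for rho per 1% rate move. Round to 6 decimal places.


d1 = -0.2829949712; d2 = -0.4417345378
phi(d1) = 0.3832830189; exp(-qT) = 1.0000000000; exp(-rT) = 0.9974210313
N(-d2) = 0.6706593430
Rho = -K*T*exp(-rT)*N(-d2) = -1.2000 * 0.0833 * 0.9974210313 * 0.6706593430 = -0.066866

Answer: Rho = -0.066866


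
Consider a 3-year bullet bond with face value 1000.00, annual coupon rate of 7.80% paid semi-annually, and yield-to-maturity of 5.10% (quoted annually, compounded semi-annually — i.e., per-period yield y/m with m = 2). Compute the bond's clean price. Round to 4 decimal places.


Coupon per period c = face * coupon_rate / m = 39.000000
Periods per year m = 2; per-period yield y/m = 0.025500
Number of cashflows N = 6
Cashflows (t years, CF_t, discount factor 1/(1+y/m)^(m*t), PV):
  t = 0.5000: CF_t = 39.000000, DF = 0.975134, PV = 38.030229
  t = 1.0000: CF_t = 39.000000, DF = 0.950886, PV = 37.084573
  t = 1.5000: CF_t = 39.000000, DF = 0.927242, PV = 36.162431
  t = 2.0000: CF_t = 39.000000, DF = 0.904185, PV = 35.263219
  t = 2.5000: CF_t = 39.000000, DF = 0.881702, PV = 34.386366
  t = 3.0000: CF_t = 1039.000000, DF = 0.859777, PV = 893.308691
Price P = sum_t PV_t = 1074.235508

Answer: Price = 1074.2355


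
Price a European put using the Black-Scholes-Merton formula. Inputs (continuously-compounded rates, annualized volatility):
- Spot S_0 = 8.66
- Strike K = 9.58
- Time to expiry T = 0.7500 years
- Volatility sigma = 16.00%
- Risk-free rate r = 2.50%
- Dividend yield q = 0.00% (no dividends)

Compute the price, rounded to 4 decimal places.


Answer: Price = 0.9550

Derivation:
d1 = (ln(S/K) + (r - q + 0.5*sigma^2) * T) / (sigma * sqrt(T)) = -0.52403825
d2 = d1 - sigma * sqrt(T) = -0.66260231
exp(-rT) = 0.98142469; exp(-qT) = 1.00000000
P = K * exp(-rT) * N(-d2) - S_0 * exp(-qT) * N(-d1)
N(-d1) = 0.69987403; N(-d2) = 0.74620736
P = 9.5800 * 0.98142469 * 0.74620736 - 8.6600 * 1.00000000 * 0.69987403 = 0.9550


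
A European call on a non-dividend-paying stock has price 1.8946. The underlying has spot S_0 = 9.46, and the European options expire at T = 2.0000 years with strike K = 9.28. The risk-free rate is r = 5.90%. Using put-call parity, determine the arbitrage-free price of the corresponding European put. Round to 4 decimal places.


Put-call parity: C - P = S_0 * exp(-qT) - K * exp(-rT).
S_0 * exp(-qT) = 9.4600 * 1.00000000 = 9.46000000
K * exp(-rT) = 9.2800 * 0.88869605 = 8.24709937
P = C - S*exp(-qT) + K*exp(-rT)
P = 1.8946 - 9.46000000 + 8.24709937 = 0.6817

Answer: Put price = 0.6817


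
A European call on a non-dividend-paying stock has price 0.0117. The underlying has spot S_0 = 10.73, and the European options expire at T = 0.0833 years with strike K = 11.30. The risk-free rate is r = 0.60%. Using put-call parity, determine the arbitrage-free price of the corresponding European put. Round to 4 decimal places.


Put-call parity: C - P = S_0 * exp(-qT) - K * exp(-rT).
S_0 * exp(-qT) = 10.7300 * 1.00000000 = 10.73000000
K * exp(-rT) = 11.3000 * 0.99950032 = 11.29435367
P = C - S*exp(-qT) + K*exp(-rT)
P = 0.0117 - 10.73000000 + 11.29435367 = 0.5761

Answer: Put price = 0.5761


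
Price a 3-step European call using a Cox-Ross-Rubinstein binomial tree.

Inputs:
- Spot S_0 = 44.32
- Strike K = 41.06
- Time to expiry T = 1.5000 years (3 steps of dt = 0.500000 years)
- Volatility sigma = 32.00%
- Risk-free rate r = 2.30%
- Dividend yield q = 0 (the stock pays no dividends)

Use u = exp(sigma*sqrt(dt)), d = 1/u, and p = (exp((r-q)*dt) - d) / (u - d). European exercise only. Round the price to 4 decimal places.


dt = T/N = 0.500000
u = exp(sigma*sqrt(dt)) = 1.253919; d = 1/u = 0.797499
p = (exp((r-q)*dt) - d) / (u - d) = 0.469013
Discount per step: exp(-r*dt) = 0.988566
Stock lattice S(k, i) with i counting down-moves:
  k=0: S(0,0) = 44.3200
  k=1: S(1,0) = 55.5737; S(1,1) = 35.3452
  k=2: S(2,0) = 69.6850; S(2,1) = 44.3200; S(2,2) = 28.1878
  k=3: S(3,0) = 87.3793; S(3,1) = 55.5737; S(3,2) = 35.3452; S(3,3) = 22.4797
Terminal payoffs V(N, i) = max(S_T - K, 0):
  V(3,0) = 46.319312; V(3,1) = 14.513708; V(3,2) = 0.000000; V(3,3) = 0.000000
Backward induction: V(k, i) = exp(-r*dt) * [p * V(k+1, i) + (1-p) * V(k+1, i+1)].
  V(2,0) = exp(-r*dt) * [p*46.319312 + (1-p)*14.513708] = 29.094436
  V(2,1) = exp(-r*dt) * [p*14.513708 + (1-p)*0.000000] = 6.729286
  V(2,2) = exp(-r*dt) * [p*0.000000 + (1-p)*0.000000] = 0.000000
  V(1,0) = exp(-r*dt) * [p*29.094436 + (1-p)*6.729286] = 17.021952
  V(1,1) = exp(-r*dt) * [p*6.729286 + (1-p)*0.000000] = 3.120036
  V(0,0) = exp(-r*dt) * [p*17.021952 + (1-p)*3.120036] = 9.529990

Answer: Price = V(0,0) = 9.5300


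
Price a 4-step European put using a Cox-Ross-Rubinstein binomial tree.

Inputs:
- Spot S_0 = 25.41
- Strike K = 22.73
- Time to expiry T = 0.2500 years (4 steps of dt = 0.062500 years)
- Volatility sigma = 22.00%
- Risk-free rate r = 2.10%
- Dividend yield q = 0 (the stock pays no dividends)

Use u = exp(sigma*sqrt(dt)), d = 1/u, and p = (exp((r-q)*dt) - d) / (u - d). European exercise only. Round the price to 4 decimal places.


dt = T/N = 0.062500
u = exp(sigma*sqrt(dt)) = 1.056541; d = 1/u = 0.946485
p = (exp((r-q)*dt) - d) / (u - d) = 0.498187
Discount per step: exp(-r*dt) = 0.998688
Stock lattice S(k, i) with i counting down-moves:
  k=0: S(0,0) = 25.4100
  k=1: S(1,0) = 26.8467; S(1,1) = 24.0502
  k=2: S(2,0) = 28.3646; S(2,1) = 25.4100; S(2,2) = 22.7631
  k=3: S(3,0) = 29.9684; S(3,1) = 26.8467; S(3,2) = 24.0502; S(3,3) = 21.5450
  k=4: S(4,0) = 31.6628; S(4,1) = 28.3646; S(4,2) = 25.4100; S(4,3) = 22.7631; S(4,4) = 20.3920
Terminal payoffs V(N, i) = max(K - S_T, 0):
  V(4,0) = 0.000000; V(4,1) = 0.000000; V(4,2) = 0.000000; V(4,3) = 0.000000; V(4,4) = 2.337997
Backward induction: V(k, i) = exp(-r*dt) * [p * V(k+1, i) + (1-p) * V(k+1, i+1)].
  V(3,0) = exp(-r*dt) * [p*0.000000 + (1-p)*0.000000] = 0.000000
  V(3,1) = exp(-r*dt) * [p*0.000000 + (1-p)*0.000000] = 0.000000
  V(3,2) = exp(-r*dt) * [p*0.000000 + (1-p)*0.000000] = 0.000000
  V(3,3) = exp(-r*dt) * [p*0.000000 + (1-p)*2.337997] = 1.171698
  V(2,0) = exp(-r*dt) * [p*0.000000 + (1-p)*0.000000] = 0.000000
  V(2,1) = exp(-r*dt) * [p*0.000000 + (1-p)*0.000000] = 0.000000
  V(2,2) = exp(-r*dt) * [p*0.000000 + (1-p)*1.171698] = 0.587202
  V(1,0) = exp(-r*dt) * [p*0.000000 + (1-p)*0.000000] = 0.000000
  V(1,1) = exp(-r*dt) * [p*0.000000 + (1-p)*0.587202] = 0.294279
  V(0,0) = exp(-r*dt) * [p*0.000000 + (1-p)*0.294279] = 0.147479

Answer: Price = V(0,0) = 0.1475


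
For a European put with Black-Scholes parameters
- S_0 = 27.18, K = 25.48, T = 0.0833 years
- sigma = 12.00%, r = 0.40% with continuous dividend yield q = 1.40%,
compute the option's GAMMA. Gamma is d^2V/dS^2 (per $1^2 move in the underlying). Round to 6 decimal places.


Answer: Gamma = 0.075322

Derivation:
d1 = 1.8581213804; d2 = 1.8234872931
phi(d1) = 0.0709878839; exp(-qT) = 0.9988344797; exp(-rT) = 0.9996668555
Gamma = exp(-qT) * phi(d1) / (S * sigma * sqrt(T)) = 0.9988344797 * 0.0709878839 / (27.1800 * 0.1200 * 0.2886173938) = 0.075322


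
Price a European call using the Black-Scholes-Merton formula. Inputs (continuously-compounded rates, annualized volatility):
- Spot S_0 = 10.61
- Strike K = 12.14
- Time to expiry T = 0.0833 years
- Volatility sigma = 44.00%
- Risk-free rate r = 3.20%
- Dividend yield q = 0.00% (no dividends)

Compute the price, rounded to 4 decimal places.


d1 = (ln(S/K) + (r - q + 0.5*sigma^2) * T) / (sigma * sqrt(T)) = -0.97628301
d2 = d1 - sigma * sqrt(T) = -1.10327466
exp(-rT) = 0.99733795; exp(-qT) = 1.00000000
C = S_0 * exp(-qT) * N(d1) - K * exp(-rT) * N(d2)
N(d1) = 0.16446212; N(d2) = 0.13495395
C = 10.6100 * 1.00000000 * 0.16446212 - 12.1400 * 0.99733795 * 0.13495395 = 0.1110

Answer: Price = 0.1110


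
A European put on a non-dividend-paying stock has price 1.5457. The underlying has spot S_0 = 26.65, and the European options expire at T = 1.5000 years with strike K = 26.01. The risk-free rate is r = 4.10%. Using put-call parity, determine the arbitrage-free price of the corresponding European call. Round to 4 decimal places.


Put-call parity: C - P = S_0 * exp(-qT) - K * exp(-rT).
S_0 * exp(-qT) = 26.6500 * 1.00000000 = 26.65000000
K * exp(-rT) = 26.0100 * 0.94035295 = 24.45858012
C = P + S*exp(-qT) - K*exp(-rT)
C = 1.5457 + 26.65000000 - 24.45858012 = 3.7371

Answer: Call price = 3.7371


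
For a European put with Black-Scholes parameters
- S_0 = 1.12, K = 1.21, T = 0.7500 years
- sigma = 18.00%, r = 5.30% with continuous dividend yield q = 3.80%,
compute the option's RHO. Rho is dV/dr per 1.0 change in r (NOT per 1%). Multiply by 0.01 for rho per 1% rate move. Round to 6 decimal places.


Answer: Rho = -0.603539

Derivation:
d1 = -0.3457152518; d2 = -0.5015998245
phi(d1) = 0.3758000530; exp(-qT) = 0.9719022941; exp(-rT) = 0.9610296665
N(-d2) = 0.6920254786
Rho = -K*T*exp(-rT)*N(-d2) = -1.2100 * 0.7500 * 0.9610296665 * 0.6920254786 = -0.603539


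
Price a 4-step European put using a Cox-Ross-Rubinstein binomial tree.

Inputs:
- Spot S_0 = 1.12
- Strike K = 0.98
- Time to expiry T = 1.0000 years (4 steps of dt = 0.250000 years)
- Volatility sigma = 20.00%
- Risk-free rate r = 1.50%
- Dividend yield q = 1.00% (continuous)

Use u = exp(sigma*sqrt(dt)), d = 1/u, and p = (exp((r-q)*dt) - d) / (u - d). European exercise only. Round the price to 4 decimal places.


dt = T/N = 0.250000
u = exp(sigma*sqrt(dt)) = 1.105171; d = 1/u = 0.904837
p = (exp((r-q)*dt) - d) / (u - d) = 0.481264
Discount per step: exp(-r*dt) = 0.996257
Stock lattice S(k, i) with i counting down-moves:
  k=0: S(0,0) = 1.1200
  k=1: S(1,0) = 1.2378; S(1,1) = 1.0134
  k=2: S(2,0) = 1.3680; S(2,1) = 1.1200; S(2,2) = 0.9170
  k=3: S(3,0) = 1.5118; S(3,1) = 1.2378; S(3,2) = 1.0134; S(3,3) = 0.8297
  k=4: S(4,0) = 1.6708; S(4,1) = 1.3680; S(4,2) = 1.1200; S(4,3) = 0.9170; S(4,4) = 0.7508
Terminal payoffs V(N, i) = max(K - S_T, 0):
  V(4,0) = 0.000000; V(4,1) = 0.000000; V(4,2) = 0.000000; V(4,3) = 0.063022; V(4,4) = 0.229242
Backward induction: V(k, i) = exp(-r*dt) * [p * V(k+1, i) + (1-p) * V(k+1, i+1)].
  V(3,0) = exp(-r*dt) * [p*0.000000 + (1-p)*0.000000] = 0.000000
  V(3,1) = exp(-r*dt) * [p*0.000000 + (1-p)*0.000000] = 0.000000
  V(3,2) = exp(-r*dt) * [p*0.000000 + (1-p)*0.063022] = 0.032569
  V(3,3) = exp(-r*dt) * [p*0.063022 + (1-p)*0.229242] = 0.148687
  V(2,0) = exp(-r*dt) * [p*0.000000 + (1-p)*0.000000] = 0.000000
  V(2,1) = exp(-r*dt) * [p*0.000000 + (1-p)*0.032569] = 0.016832
  V(2,2) = exp(-r*dt) * [p*0.032569 + (1-p)*0.148687] = 0.092456
  V(1,0) = exp(-r*dt) * [p*0.000000 + (1-p)*0.016832] = 0.008698
  V(1,1) = exp(-r*dt) * [p*0.016832 + (1-p)*0.092456] = 0.055851
  V(0,0) = exp(-r*dt) * [p*0.008698 + (1-p)*0.055851] = 0.033034

Answer: Price = V(0,0) = 0.0330


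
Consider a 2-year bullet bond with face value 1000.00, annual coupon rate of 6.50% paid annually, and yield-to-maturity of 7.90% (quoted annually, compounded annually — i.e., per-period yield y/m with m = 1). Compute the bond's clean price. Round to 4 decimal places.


Coupon per period c = face * coupon_rate / m = 65.000000
Periods per year m = 1; per-period yield y/m = 0.079000
Number of cashflows N = 2
Cashflows (t years, CF_t, discount factor 1/(1+y/m)^(m*t), PV):
  t = 1.0000: CF_t = 65.000000, DF = 0.926784, PV = 60.240964
  t = 2.0000: CF_t = 1065.000000, DF = 0.858929, PV = 914.759058
Price P = sum_t PV_t = 975.000021

Answer: Price = 975.0000


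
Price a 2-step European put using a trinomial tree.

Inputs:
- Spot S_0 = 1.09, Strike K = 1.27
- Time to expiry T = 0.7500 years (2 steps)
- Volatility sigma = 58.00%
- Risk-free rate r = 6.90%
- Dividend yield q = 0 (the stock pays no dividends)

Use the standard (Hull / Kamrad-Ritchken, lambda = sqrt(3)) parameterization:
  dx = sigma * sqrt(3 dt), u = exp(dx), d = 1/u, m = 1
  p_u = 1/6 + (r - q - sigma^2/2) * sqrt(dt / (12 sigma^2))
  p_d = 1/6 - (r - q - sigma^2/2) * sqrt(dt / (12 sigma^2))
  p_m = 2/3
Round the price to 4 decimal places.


Answer: Price = V(0,0) = 0.2899

Derivation:
dt = T/N = 0.375000; dx = sigma*sqrt(3*dt) = 0.615183
u = exp(dx) = 1.849995; d = 1/u = 0.540542
p_u = 0.136432, p_m = 0.666667, p_d = 0.196902
Discount per step: exp(-r*dt) = 0.974457
Stock lattice S(k, j) with j the centered position index:
  k=0: S(0,+0) = 1.0900
  k=1: S(1,-1) = 0.5892; S(1,+0) = 1.0900; S(1,+1) = 2.0165
  k=2: S(2,-2) = 0.3185; S(2,-1) = 0.5892; S(2,+0) = 1.0900; S(2,+1) = 2.0165; S(2,+2) = 3.7305
Terminal payoffs V(N, j) = max(K - S_T, 0):
  V(2,-2) = 0.951518; V(2,-1) = 0.680809; V(2,+0) = 0.180000; V(2,+1) = 0.000000; V(2,+2) = 0.000000
Backward induction: V(k, j) = exp(-r*dt) * [p_u * V(k+1, j+1) + p_m * V(k+1, j) + p_d * V(k+1, j-1)]
  V(1,-1) = exp(-r*dt) * [p_u*0.180000 + p_m*0.680809 + p_d*0.951518] = 0.648780
  V(1,+0) = exp(-r*dt) * [p_u*0.000000 + p_m*0.180000 + p_d*0.680809] = 0.247563
  V(1,+1) = exp(-r*dt) * [p_u*0.000000 + p_m*0.000000 + p_d*0.180000] = 0.034537
  V(0,+0) = exp(-r*dt) * [p_u*0.034537 + p_m*0.247563 + p_d*0.648780] = 0.289901


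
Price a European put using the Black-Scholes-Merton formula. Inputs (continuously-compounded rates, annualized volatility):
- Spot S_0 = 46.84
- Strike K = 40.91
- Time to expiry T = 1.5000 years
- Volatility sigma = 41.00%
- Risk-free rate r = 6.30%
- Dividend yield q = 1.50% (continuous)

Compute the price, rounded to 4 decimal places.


d1 = (ln(S/K) + (r - q + 0.5*sigma^2) * T) / (sigma * sqrt(T)) = 0.66402681
d2 = d1 - sigma * sqrt(T) = 0.16188141
exp(-rT) = 0.90982773; exp(-qT) = 0.97775124
P = K * exp(-rT) * N(-d2) - S_0 * exp(-qT) * N(-d1)
N(-d1) = 0.25333658; N(-d2) = 0.43569962
P = 40.9100 * 0.90982773 * 0.43569962 - 46.8400 * 0.97775124 * 0.25333658 = 4.6149

Answer: Price = 4.6149


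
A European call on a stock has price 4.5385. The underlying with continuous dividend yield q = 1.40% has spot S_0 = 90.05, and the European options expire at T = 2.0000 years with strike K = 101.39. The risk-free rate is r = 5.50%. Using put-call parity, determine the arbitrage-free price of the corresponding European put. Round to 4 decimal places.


Answer: Put price = 7.8036

Derivation:
Put-call parity: C - P = S_0 * exp(-qT) - K * exp(-rT).
S_0 * exp(-qT) = 90.0500 * 0.97238837 = 87.56357243
K * exp(-rT) = 101.3900 * 0.89583414 = 90.82862298
P = C - S*exp(-qT) + K*exp(-rT)
P = 4.5385 - 87.56357243 + 90.82862298 = 7.8036


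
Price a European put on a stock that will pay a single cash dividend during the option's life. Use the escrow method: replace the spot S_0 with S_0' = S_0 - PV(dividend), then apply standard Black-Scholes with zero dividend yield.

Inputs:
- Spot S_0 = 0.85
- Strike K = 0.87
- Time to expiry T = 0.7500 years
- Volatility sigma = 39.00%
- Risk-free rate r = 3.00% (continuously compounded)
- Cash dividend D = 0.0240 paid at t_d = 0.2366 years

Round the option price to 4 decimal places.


PV(D) = D * exp(-r * t_d) = 0.0240 * 0.99292713 = 0.02383025
S_0' = S_0 - PV(D) = 0.8500 - 0.02383025 = 0.82616975
d1 = (ln(S_0'/K) + (r + sigma^2/2)*T) / (sigma*sqrt(T)) = 0.08244132
d2 = d1 - sigma*sqrt(T) = -0.25530859
exp(-rT) = 0.97775124
N(-d1) = 0.46714789; N(-d2) = 0.60075762
P = K * exp(-rT) * N(-d2) - S_0' * N(-d1) = 0.8700 * 0.97775124 * 0.60075762 - 0.82616975 * 0.46714789 = 0.1251

Answer: Price = 0.1251


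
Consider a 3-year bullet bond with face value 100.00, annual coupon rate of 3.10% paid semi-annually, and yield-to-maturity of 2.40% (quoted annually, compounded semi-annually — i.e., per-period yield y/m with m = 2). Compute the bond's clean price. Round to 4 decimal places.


Answer: Price = 102.0145

Derivation:
Coupon per period c = face * coupon_rate / m = 1.550000
Periods per year m = 2; per-period yield y/m = 0.012000
Number of cashflows N = 6
Cashflows (t years, CF_t, discount factor 1/(1+y/m)^(m*t), PV):
  t = 0.5000: CF_t = 1.550000, DF = 0.988142, PV = 1.531621
  t = 1.0000: CF_t = 1.550000, DF = 0.976425, PV = 1.513459
  t = 1.5000: CF_t = 1.550000, DF = 0.964847, PV = 1.495513
  t = 2.0000: CF_t = 1.550000, DF = 0.953406, PV = 1.477780
  t = 2.5000: CF_t = 1.550000, DF = 0.942101, PV = 1.460256
  t = 3.0000: CF_t = 101.550000, DF = 0.930930, PV = 94.535920
Price P = sum_t PV_t = 102.014548


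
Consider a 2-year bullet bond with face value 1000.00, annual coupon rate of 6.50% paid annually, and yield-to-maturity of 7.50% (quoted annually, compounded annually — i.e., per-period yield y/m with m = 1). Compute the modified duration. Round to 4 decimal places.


Coupon per period c = face * coupon_rate / m = 65.000000
Periods per year m = 1; per-period yield y/m = 0.075000
Number of cashflows N = 2
Cashflows (t years, CF_t, discount factor 1/(1+y/m)^(m*t), PV):
  t = 1.0000: CF_t = 65.000000, DF = 0.930233, PV = 60.465116
  t = 2.0000: CF_t = 1065.000000, DF = 0.865333, PV = 921.579232
Price P = sum_t PV_t = 982.044348
First compute Macaulay numerator sum_t t * PV_t:
  t * PV_t at t = 1.0000: 60.465116
  t * PV_t at t = 2.0000: 1843.158464
Macaulay duration D = 1903.623580 / 982.044348 = 1.938429
Modified duration = D / (1 + y/m) = 1.938429 / (1 + 0.075000) = 1.803190

Answer: Modified duration = 1.8032


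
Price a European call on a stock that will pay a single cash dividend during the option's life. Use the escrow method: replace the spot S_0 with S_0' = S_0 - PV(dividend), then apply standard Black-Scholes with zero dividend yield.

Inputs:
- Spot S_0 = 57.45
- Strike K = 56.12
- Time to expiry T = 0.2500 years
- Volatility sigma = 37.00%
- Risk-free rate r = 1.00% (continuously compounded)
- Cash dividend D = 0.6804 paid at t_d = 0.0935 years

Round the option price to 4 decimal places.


Answer: Price = 4.5619

Derivation:
PV(D) = D * exp(-r * t_d) = 0.6804 * 0.99906544 = 0.67976412
S_0' = S_0 - PV(D) = 57.4500 - 0.67976412 = 56.77023588
d1 = (ln(S_0'/K) + (r + sigma^2/2)*T) / (sigma*sqrt(T)) = 0.16828333
d2 = d1 - sigma*sqrt(T) = -0.01671667
exp(-rT) = 0.99750312
N(d1) = 0.56681981; N(d2) = 0.49333133
C = S_0' * N(d1) - K * exp(-rT) * N(d2) = 56.77023588 * 0.56681981 - 56.1200 * 0.99750312 * 0.49333133 = 4.5619


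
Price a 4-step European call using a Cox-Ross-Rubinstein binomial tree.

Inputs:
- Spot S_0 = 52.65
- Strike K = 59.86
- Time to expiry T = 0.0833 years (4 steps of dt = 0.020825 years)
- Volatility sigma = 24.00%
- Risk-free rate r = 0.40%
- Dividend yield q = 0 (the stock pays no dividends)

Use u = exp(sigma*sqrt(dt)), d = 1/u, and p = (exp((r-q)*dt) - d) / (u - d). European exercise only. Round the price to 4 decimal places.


dt = T/N = 0.020825
u = exp(sigma*sqrt(dt)) = 1.035241; d = 1/u = 0.965959
p = (exp((r-q)*dt) - d) / (u - d) = 0.492545
Discount per step: exp(-r*dt) = 0.999917
Stock lattice S(k, i) with i counting down-moves:
  k=0: S(0,0) = 52.6500
  k=1: S(1,0) = 54.5054; S(1,1) = 50.8577
  k=2: S(2,0) = 56.4262; S(2,1) = 52.6500; S(2,2) = 49.1265
  k=3: S(3,0) = 58.4148; S(3,1) = 54.5054; S(3,2) = 50.8577; S(3,3) = 47.4541
  k=4: S(4,0) = 60.4733; S(4,1) = 56.4262; S(4,2) = 52.6500; S(4,3) = 49.1265; S(4,4) = 45.8388
Terminal payoffs V(N, i) = max(S_T - K, 0):
  V(4,0) = 0.613339; V(4,1) = 0.000000; V(4,2) = 0.000000; V(4,3) = 0.000000; V(4,4) = 0.000000
Backward induction: V(k, i) = exp(-r*dt) * [p * V(k+1, i) + (1-p) * V(k+1, i+1)].
  V(3,0) = exp(-r*dt) * [p*0.613339 + (1-p)*0.000000] = 0.302072
  V(3,1) = exp(-r*dt) * [p*0.000000 + (1-p)*0.000000] = 0.000000
  V(3,2) = exp(-r*dt) * [p*0.000000 + (1-p)*0.000000] = 0.000000
  V(3,3) = exp(-r*dt) * [p*0.000000 + (1-p)*0.000000] = 0.000000
  V(2,0) = exp(-r*dt) * [p*0.302072 + (1-p)*0.000000] = 0.148771
  V(2,1) = exp(-r*dt) * [p*0.000000 + (1-p)*0.000000] = 0.000000
  V(2,2) = exp(-r*dt) * [p*0.000000 + (1-p)*0.000000] = 0.000000
  V(1,0) = exp(-r*dt) * [p*0.148771 + (1-p)*0.000000] = 0.073270
  V(1,1) = exp(-r*dt) * [p*0.000000 + (1-p)*0.000000] = 0.000000
  V(0,0) = exp(-r*dt) * [p*0.073270 + (1-p)*0.000000] = 0.036086

Answer: Price = V(0,0) = 0.0361


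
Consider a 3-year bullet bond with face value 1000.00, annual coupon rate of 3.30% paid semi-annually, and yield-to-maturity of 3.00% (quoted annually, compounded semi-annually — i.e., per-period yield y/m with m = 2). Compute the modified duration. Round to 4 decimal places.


Coupon per period c = face * coupon_rate / m = 16.500000
Periods per year m = 2; per-period yield y/m = 0.015000
Number of cashflows N = 6
Cashflows (t years, CF_t, discount factor 1/(1+y/m)^(m*t), PV):
  t = 0.5000: CF_t = 16.500000, DF = 0.985222, PV = 16.256158
  t = 1.0000: CF_t = 16.500000, DF = 0.970662, PV = 16.015919
  t = 1.5000: CF_t = 16.500000, DF = 0.956317, PV = 15.779230
  t = 2.0000: CF_t = 16.500000, DF = 0.942184, PV = 15.546040
  t = 2.5000: CF_t = 16.500000, DF = 0.928260, PV = 15.316295
  t = 3.0000: CF_t = 1016.500000, DF = 0.914542, PV = 929.632139
Price P = sum_t PV_t = 1008.545781
First compute Macaulay numerator sum_t t * PV_t:
  t * PV_t at t = 0.5000: 8.128079
  t * PV_t at t = 1.0000: 16.015919
  t * PV_t at t = 1.5000: 23.668846
  t * PV_t at t = 2.0000: 31.092080
  t * PV_t at t = 2.5000: 38.290738
  t * PV_t at t = 3.0000: 2788.896416
Macaulay duration D = 2906.092077 / 1008.545781 = 2.881468
Modified duration = D / (1 + y/m) = 2.881468 / (1 + 0.015000) = 2.838884

Answer: Modified duration = 2.8389


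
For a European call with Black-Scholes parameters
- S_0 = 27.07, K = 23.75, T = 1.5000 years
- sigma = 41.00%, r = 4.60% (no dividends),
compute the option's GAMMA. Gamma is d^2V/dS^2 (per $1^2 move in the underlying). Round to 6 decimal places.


Answer: Gamma = 0.023775

Derivation:
d1 = 0.6490521967; d2 = 0.1469067994
phi(d1) = 0.3231712501; exp(-qT) = 1.0000000000; exp(-rT) = 0.9333266801
Gamma = exp(-qT) * phi(d1) / (S * sigma * sqrt(T)) = 1.0000000000 * 0.3231712501 / (27.0700 * 0.4100 * 1.2247448714) = 0.023775


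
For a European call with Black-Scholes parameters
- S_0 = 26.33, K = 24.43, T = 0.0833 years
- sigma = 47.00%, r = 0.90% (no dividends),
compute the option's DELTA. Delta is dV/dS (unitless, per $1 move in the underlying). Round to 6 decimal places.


Answer: Delta = 0.734174

Derivation:
d1 = 0.6254859103; d2 = 0.4898357352
phi(d1) = 0.3280612845; exp(-qT) = 1.0000000000; exp(-rT) = 0.9992505810
N(d1) = 0.7341739035
Delta = exp(-qT) * N(d1) = 1.0000000000 * 0.7341739035 = 0.734174


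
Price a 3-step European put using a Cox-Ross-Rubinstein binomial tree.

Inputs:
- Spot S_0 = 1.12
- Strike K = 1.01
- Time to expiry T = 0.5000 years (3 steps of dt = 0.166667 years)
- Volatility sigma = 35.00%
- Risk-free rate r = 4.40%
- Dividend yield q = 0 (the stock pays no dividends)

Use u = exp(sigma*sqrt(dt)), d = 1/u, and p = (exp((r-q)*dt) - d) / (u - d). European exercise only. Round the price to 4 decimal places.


dt = T/N = 0.166667
u = exp(sigma*sqrt(dt)) = 1.153599; d = 1/u = 0.866852
p = (exp((r-q)*dt) - d) / (u - d) = 0.490007
Discount per step: exp(-r*dt) = 0.992693
Stock lattice S(k, i) with i counting down-moves:
  k=0: S(0,0) = 1.1200
  k=1: S(1,0) = 1.2920; S(1,1) = 0.9709
  k=2: S(2,0) = 1.4905; S(2,1) = 1.1200; S(2,2) = 0.8416
  k=3: S(3,0) = 1.7194; S(3,1) = 1.2920; S(3,2) = 0.9709; S(3,3) = 0.7295
Terminal payoffs V(N, i) = max(K - S_T, 0):
  V(3,0) = 0.000000; V(3,1) = 0.000000; V(3,2) = 0.039126; V(3,3) = 0.280453
Backward induction: V(k, i) = exp(-r*dt) * [p * V(k+1, i) + (1-p) * V(k+1, i+1)].
  V(2,0) = exp(-r*dt) * [p*0.000000 + (1-p)*0.000000] = 0.000000
  V(2,1) = exp(-r*dt) * [p*0.000000 + (1-p)*0.039126] = 0.019808
  V(2,2) = exp(-r*dt) * [p*0.039126 + (1-p)*0.280453] = 0.161016
  V(1,0) = exp(-r*dt) * [p*0.000000 + (1-p)*0.019808] = 0.010028
  V(1,1) = exp(-r*dt) * [p*0.019808 + (1-p)*0.161016] = 0.091152
  V(0,0) = exp(-r*dt) * [p*0.010028 + (1-p)*0.091152] = 0.051025

Answer: Price = V(0,0) = 0.0510


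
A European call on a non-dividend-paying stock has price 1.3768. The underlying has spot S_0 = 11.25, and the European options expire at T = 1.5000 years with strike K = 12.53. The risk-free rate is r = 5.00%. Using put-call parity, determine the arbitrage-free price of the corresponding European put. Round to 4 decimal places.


Answer: Put price = 1.7514

Derivation:
Put-call parity: C - P = S_0 * exp(-qT) - K * exp(-rT).
S_0 * exp(-qT) = 11.2500 * 1.00000000 = 11.25000000
K * exp(-rT) = 12.5300 * 0.92774349 = 11.62462588
P = C - S*exp(-qT) + K*exp(-rT)
P = 1.3768 - 11.25000000 + 11.62462588 = 1.7514


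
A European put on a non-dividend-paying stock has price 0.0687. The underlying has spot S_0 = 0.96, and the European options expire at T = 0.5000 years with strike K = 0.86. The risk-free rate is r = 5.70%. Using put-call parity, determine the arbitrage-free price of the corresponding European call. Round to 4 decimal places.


Answer: Call price = 0.1929

Derivation:
Put-call parity: C - P = S_0 * exp(-qT) - K * exp(-rT).
S_0 * exp(-qT) = 0.9600 * 1.00000000 = 0.96000000
K * exp(-rT) = 0.8600 * 0.97190229 = 0.83583597
C = P + S*exp(-qT) - K*exp(-rT)
C = 0.0687 + 0.96000000 - 0.83583597 = 0.1929


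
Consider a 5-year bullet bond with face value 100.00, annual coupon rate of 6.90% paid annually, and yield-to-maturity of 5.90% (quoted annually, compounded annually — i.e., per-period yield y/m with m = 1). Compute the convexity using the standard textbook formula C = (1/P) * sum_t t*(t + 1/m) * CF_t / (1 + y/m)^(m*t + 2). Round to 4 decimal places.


Coupon per period c = face * coupon_rate / m = 6.900000
Periods per year m = 1; per-period yield y/m = 0.059000
Number of cashflows N = 5
Cashflows (t years, CF_t, discount factor 1/(1+y/m)^(m*t), PV):
  t = 1.0000: CF_t = 6.900000, DF = 0.944287, PV = 6.515581
  t = 2.0000: CF_t = 6.900000, DF = 0.891678, PV = 6.152579
  t = 3.0000: CF_t = 6.900000, DF = 0.842000, PV = 5.809800
  t = 4.0000: CF_t = 6.900000, DF = 0.795090, PV = 5.486119
  t = 5.0000: CF_t = 106.900000, DF = 0.750793, PV = 80.259769
Price P = sum_t PV_t = 104.223848
Convexity numerator sum_t t*(t + 1/m) * CF_t / (1+y/m)^(m*t + 2):
  t = 1.0000: term = 11.619601
  t = 2.0000: term = 32.916716
  t = 3.0000: term = 62.165658
  t = 4.0000: term = 97.837045
  t = 5.0000: term = 2146.976245
Convexity = (1/P) * sum = 2351.515264 / 104.223848 = 22.562161

Answer: Convexity = 22.5622


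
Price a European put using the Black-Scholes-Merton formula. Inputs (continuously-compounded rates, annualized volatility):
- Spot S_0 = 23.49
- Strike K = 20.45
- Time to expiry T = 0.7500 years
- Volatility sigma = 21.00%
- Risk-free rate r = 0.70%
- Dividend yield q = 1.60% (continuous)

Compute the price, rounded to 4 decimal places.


d1 = (ln(S/K) + (r - q + 0.5*sigma^2) * T) / (sigma * sqrt(T)) = 0.81587520
d2 = d1 - sigma * sqrt(T) = 0.63400986
exp(-rT) = 0.99476376; exp(-qT) = 0.98807171
P = K * exp(-rT) * N(-d2) - S_0 * exp(-qT) * N(-d1)
N(-d1) = 0.20728576; N(-d2) = 0.26303719
P = 20.4500 * 0.99476376 * 0.26303719 - 23.4900 * 0.98807171 * 0.20728576 = 0.5399

Answer: Price = 0.5399


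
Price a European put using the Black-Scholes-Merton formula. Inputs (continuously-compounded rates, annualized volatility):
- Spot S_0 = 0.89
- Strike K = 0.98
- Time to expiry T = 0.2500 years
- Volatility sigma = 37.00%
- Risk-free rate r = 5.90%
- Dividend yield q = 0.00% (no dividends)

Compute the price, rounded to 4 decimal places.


Answer: Price = 0.1127

Derivation:
d1 = (ln(S/K) + (r - q + 0.5*sigma^2) * T) / (sigma * sqrt(T)) = -0.34847897
d2 = d1 - sigma * sqrt(T) = -0.53347897
exp(-rT) = 0.98535825; exp(-qT) = 1.00000000
P = K * exp(-rT) * N(-d2) - S_0 * exp(-qT) * N(-d1)
N(-d1) = 0.63625975; N(-d2) = 0.70314897
P = 0.9800 * 0.98535825 * 0.70314897 - 0.8900 * 1.00000000 * 0.63625975 = 0.1127


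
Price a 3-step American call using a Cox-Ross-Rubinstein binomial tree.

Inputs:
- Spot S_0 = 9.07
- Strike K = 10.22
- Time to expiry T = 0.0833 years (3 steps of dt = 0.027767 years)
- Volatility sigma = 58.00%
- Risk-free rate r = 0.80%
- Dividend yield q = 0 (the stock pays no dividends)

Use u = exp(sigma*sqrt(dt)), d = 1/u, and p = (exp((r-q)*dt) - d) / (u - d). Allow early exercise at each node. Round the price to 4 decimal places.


Answer: Price = V(0,0) = 0.2062

Derivation:
dt = T/N = 0.027767
u = exp(sigma*sqrt(dt)) = 1.101472; d = 1/u = 0.907876
p = (exp((r-q)*dt) - d) / (u - d) = 0.477004
Discount per step: exp(-r*dt) = 0.999778
Stock lattice S(k, i) with i counting down-moves:
  k=0: S(0,0) = 9.0700
  k=1: S(1,0) = 9.9903; S(1,1) = 8.2344
  k=2: S(2,0) = 11.0041; S(2,1) = 9.0700; S(2,2) = 7.4758
  k=3: S(3,0) = 12.1207; S(3,1) = 9.9903; S(3,2) = 8.2344; S(3,3) = 6.7871
Terminal payoffs V(N, i) = max(S_T - K, 0):
  V(3,0) = 1.900694; V(3,1) = 0.000000; V(3,2) = 0.000000; V(3,3) = 0.000000
Backward induction: V(k, i) = exp(-r*dt) * [p * V(k+1, i) + (1-p) * V(k+1, i+1)]; then take max(V_cont, immediate exercise) for American.
  V(2,0) = exp(-r*dt) * [p*1.900694 + (1-p)*0.000000] = 0.906438; exercise = 0.784089; V(2,0) = max -> 0.906438
  V(2,1) = exp(-r*dt) * [p*0.000000 + (1-p)*0.000000] = 0.000000; exercise = 0.000000; V(2,1) = max -> 0.000000
  V(2,2) = exp(-r*dt) * [p*0.000000 + (1-p)*0.000000] = 0.000000; exercise = 0.000000; V(2,2) = max -> 0.000000
  V(1,0) = exp(-r*dt) * [p*0.906438 + (1-p)*0.000000] = 0.432279; exercise = 0.000000; V(1,0) = max -> 0.432279
  V(1,1) = exp(-r*dt) * [p*0.000000 + (1-p)*0.000000] = 0.000000; exercise = 0.000000; V(1,1) = max -> 0.000000
  V(0,0) = exp(-r*dt) * [p*0.432279 + (1-p)*0.000000] = 0.206153; exercise = 0.000000; V(0,0) = max -> 0.206153


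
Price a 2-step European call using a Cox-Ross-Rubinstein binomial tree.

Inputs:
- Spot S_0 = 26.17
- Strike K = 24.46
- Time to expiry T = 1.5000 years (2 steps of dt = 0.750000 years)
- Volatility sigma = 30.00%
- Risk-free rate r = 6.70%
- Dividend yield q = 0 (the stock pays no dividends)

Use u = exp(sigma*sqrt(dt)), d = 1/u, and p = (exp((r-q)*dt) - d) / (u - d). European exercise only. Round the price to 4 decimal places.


dt = T/N = 0.750000
u = exp(sigma*sqrt(dt)) = 1.296681; d = 1/u = 0.771200
p = (exp((r-q)*dt) - d) / (u - d) = 0.533481
Discount per step: exp(-r*dt) = 0.950992
Stock lattice S(k, i) with i counting down-moves:
  k=0: S(0,0) = 26.1700
  k=1: S(1,0) = 33.9341; S(1,1) = 20.1823
  k=2: S(2,0) = 44.0017; S(2,1) = 26.1700; S(2,2) = 15.5646
Terminal payoffs V(N, i) = max(S_T - K, 0):
  V(2,0) = 19.541730; V(2,1) = 1.710000; V(2,2) = 0.000000
Backward induction: V(k, i) = exp(-r*dt) * [p * V(k+1, i) + (1-p) * V(k+1, i+1)].
  V(1,0) = exp(-r*dt) * [p*19.541730 + (1-p)*1.710000] = 10.672876
  V(1,1) = exp(-r*dt) * [p*1.710000 + (1-p)*0.000000] = 0.867545
  V(0,0) = exp(-r*dt) * [p*10.672876 + (1-p)*0.867545] = 5.799626

Answer: Price = V(0,0) = 5.7996


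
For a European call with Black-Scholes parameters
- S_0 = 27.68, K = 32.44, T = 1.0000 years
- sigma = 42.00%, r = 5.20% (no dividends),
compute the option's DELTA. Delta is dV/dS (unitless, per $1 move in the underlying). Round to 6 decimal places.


Answer: Delta = 0.482450

Derivation:
d1 = -0.0440049964; d2 = -0.4640049964
phi(d1) = 0.3985562035; exp(-qT) = 1.0000000000; exp(-rT) = 0.9493288668
N(d1) = 0.4824502106
Delta = exp(-qT) * N(d1) = 1.0000000000 * 0.4824502106 = 0.482450


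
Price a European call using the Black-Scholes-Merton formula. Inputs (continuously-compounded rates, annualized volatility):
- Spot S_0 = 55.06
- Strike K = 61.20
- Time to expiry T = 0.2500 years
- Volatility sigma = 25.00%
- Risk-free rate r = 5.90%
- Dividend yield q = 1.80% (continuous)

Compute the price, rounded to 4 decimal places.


Answer: Price = 0.9193

Derivation:
d1 = (ln(S/K) + (r - q + 0.5*sigma^2) * T) / (sigma * sqrt(T)) = -0.70128952
d2 = d1 - sigma * sqrt(T) = -0.82628952
exp(-rT) = 0.98535825; exp(-qT) = 0.99551011
C = S_0 * exp(-qT) * N(d1) - K * exp(-rT) * N(d2)
N(d1) = 0.24156118; N(d2) = 0.20431994
C = 55.0600 * 0.99551011 * 0.24156118 - 61.2000 * 0.98535825 * 0.20431994 = 0.9193


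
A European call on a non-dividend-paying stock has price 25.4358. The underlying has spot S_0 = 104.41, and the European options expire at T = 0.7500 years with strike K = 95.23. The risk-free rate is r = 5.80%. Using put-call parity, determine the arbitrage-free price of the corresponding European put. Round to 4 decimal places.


Put-call parity: C - P = S_0 * exp(-qT) - K * exp(-rT).
S_0 * exp(-qT) = 104.4100 * 1.00000000 = 104.41000000
K * exp(-rT) = 95.2300 * 0.95743255 = 91.17630213
P = C - S*exp(-qT) + K*exp(-rT)
P = 25.4358 - 104.41000000 + 91.17630213 = 12.2021

Answer: Put price = 12.2021


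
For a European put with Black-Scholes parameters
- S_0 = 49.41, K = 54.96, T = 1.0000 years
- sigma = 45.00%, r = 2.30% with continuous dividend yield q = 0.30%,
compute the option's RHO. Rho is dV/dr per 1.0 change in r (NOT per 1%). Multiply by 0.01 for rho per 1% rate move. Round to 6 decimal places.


Answer: Rho = -35.540336

Derivation:
d1 = 0.0328826332; d2 = -0.4171173668
phi(d1) = 0.3987266570; exp(-qT) = 0.9970044955; exp(-rT) = 0.9772624838
N(-d2) = 0.6617037187
Rho = -K*T*exp(-rT)*N(-d2) = -54.9600 * 1.0000 * 0.9772624838 * 0.6617037187 = -35.540336


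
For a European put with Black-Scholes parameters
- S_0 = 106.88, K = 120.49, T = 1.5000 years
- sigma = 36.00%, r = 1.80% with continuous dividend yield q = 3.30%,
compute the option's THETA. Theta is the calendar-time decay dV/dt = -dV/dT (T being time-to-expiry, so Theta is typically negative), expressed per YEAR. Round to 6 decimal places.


Answer: Theta = -6.256487

Derivation:
d1 = -0.1024250783; d2 = -0.5433332320
phi(d1) = 0.3968551281; exp(-qT) = 0.9517051581; exp(-rT) = 0.9733612415
Theta = -S*exp(-qT)*phi(d1)*sigma/(2*sqrt(T)) + r*K*exp(-rT)*N(-d2) - q*S*exp(-qT)*N(-d1)
N(-d1) = 0.5407903606; N(-d2) = 0.7065498063; sqrt(T) = 1.2247448714
Term 1 = -106.8800 * 0.9517051581 * 0.3968551281 * 0.3600 / (2 * 1.2247448714) = -5.9327731193
Term 2 = 0.0180 * 120.4900 * 0.9733612415 * 0.7065498063 = 1.4915586674
Term 3 = -0.0330 * 106.8800 * 0.9517051581 * 0.5407903606 = -1.8152721720
Theta = -5.9327731193 + (1.4915586674) + (-1.8152721720) = -6.256487


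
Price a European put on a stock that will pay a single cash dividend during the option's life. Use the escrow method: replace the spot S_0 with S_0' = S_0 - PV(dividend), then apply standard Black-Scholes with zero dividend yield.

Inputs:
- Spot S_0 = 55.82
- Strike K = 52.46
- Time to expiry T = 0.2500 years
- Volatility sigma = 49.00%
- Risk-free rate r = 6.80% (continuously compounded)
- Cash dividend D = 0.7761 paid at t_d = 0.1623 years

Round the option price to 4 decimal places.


PV(D) = D * exp(-r * t_d) = 0.7761 * 0.98902428 = 0.76758174
S_0' = S_0 - PV(D) = 55.8200 - 0.76758174 = 55.05241826
d1 = (ln(S_0'/K) + (r + sigma^2/2)*T) / (sigma*sqrt(T)) = 0.38876456
d2 = d1 - sigma*sqrt(T) = 0.14376456
exp(-rT) = 0.98314368
N(-d1) = 0.34872516; N(-d2) = 0.44284320
P = K * exp(-rT) * N(-d2) - S_0' * N(-d1) = 52.4600 * 0.98314368 * 0.44284320 - 55.05241826 * 0.34872516 = 3.6418

Answer: Price = 3.6418


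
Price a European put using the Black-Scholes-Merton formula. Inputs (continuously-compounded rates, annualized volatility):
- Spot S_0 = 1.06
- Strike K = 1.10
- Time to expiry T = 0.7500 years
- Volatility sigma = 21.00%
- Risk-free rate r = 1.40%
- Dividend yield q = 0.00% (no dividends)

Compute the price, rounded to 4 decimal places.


Answer: Price = 0.0929

Derivation:
d1 = (ln(S/K) + (r - q + 0.5*sigma^2) * T) / (sigma * sqrt(T)) = -0.05500648
d2 = d1 - sigma * sqrt(T) = -0.23687181
exp(-rT) = 0.98955493; exp(-qT) = 1.00000000
P = K * exp(-rT) * N(-d2) - S_0 * exp(-qT) * N(-d1)
N(-d1) = 0.52193335; N(-d2) = 0.59362188
P = 1.1000 * 0.98955493 * 0.59362188 - 1.0600 * 1.00000000 * 0.52193335 = 0.0929


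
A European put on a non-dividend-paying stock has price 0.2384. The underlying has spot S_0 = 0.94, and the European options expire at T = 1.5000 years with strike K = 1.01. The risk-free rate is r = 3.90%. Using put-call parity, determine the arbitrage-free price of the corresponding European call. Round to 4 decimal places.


Answer: Call price = 0.2258

Derivation:
Put-call parity: C - P = S_0 * exp(-qT) - K * exp(-rT).
S_0 * exp(-qT) = 0.9400 * 1.00000000 = 0.94000000
K * exp(-rT) = 1.0100 * 0.94317824 = 0.95261002
C = P + S*exp(-qT) - K*exp(-rT)
C = 0.2384 + 0.94000000 - 0.95261002 = 0.2258


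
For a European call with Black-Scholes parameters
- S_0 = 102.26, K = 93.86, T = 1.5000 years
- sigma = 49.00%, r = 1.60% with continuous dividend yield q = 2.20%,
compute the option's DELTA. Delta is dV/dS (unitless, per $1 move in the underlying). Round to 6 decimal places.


Answer: Delta = 0.644028

Derivation:
d1 = 0.4278929971; d2 = -0.1722319899
phi(d1) = 0.3640424702; exp(-qT) = 0.9675385596; exp(-rT) = 0.9762857098
N(d1) = 0.6656354871
Delta = exp(-qT) * N(d1) = 0.9675385596 * 0.6656354871 = 0.644028


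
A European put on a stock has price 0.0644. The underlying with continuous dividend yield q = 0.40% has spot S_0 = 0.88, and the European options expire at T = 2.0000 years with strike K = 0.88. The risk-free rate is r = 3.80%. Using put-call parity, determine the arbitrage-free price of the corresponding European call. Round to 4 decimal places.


Put-call parity: C - P = S_0 * exp(-qT) - K * exp(-rT).
S_0 * exp(-qT) = 0.8800 * 0.99203191 = 0.87298809
K * exp(-rT) = 0.8800 * 0.92681621 = 0.81559826
C = P + S*exp(-qT) - K*exp(-rT)
C = 0.0644 + 0.87298809 - 0.81559826 = 0.1218

Answer: Call price = 0.1218


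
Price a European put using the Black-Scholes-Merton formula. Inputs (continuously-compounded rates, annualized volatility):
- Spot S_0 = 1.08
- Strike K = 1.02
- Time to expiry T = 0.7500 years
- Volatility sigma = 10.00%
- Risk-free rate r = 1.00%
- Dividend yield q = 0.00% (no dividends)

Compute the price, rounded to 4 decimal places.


d1 = (ln(S/K) + (r - q + 0.5*sigma^2) * T) / (sigma * sqrt(T)) = 0.78991232
d2 = d1 - sigma * sqrt(T) = 0.70330978
exp(-rT) = 0.99252805; exp(-qT) = 1.00000000
P = K * exp(-rT) * N(-d2) - S_0 * exp(-qT) * N(-d1)
N(-d1) = 0.21478949; N(-d2) = 0.24093136
P = 1.0200 * 0.99252805 * 0.24093136 - 1.0800 * 1.00000000 * 0.21478949 = 0.0119

Answer: Price = 0.0119
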